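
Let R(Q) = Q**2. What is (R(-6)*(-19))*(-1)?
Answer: 684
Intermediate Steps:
(R(-6)*(-19))*(-1) = ((-6)**2*(-19))*(-1) = (36*(-19))*(-1) = -684*(-1) = 684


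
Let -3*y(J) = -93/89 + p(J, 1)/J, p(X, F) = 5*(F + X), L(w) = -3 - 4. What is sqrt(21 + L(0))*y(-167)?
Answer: -58339*sqrt(14)/44589 ≈ -4.8955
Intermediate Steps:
L(w) = -7
p(X, F) = 5*F + 5*X
y(J) = 31/89 - (5 + 5*J)/(3*J) (y(J) = -(-93/89 + (5*1 + 5*J)/J)/3 = -(-93*1/89 + (5 + 5*J)/J)/3 = -(-93/89 + (5 + 5*J)/J)/3 = 31/89 - (5 + 5*J)/(3*J))
sqrt(21 + L(0))*y(-167) = sqrt(21 - 7)*((1/267)*(-445 - 352*(-167))/(-167)) = sqrt(14)*((1/267)*(-1/167)*(-445 + 58784)) = sqrt(14)*((1/267)*(-1/167)*58339) = sqrt(14)*(-58339/44589) = -58339*sqrt(14)/44589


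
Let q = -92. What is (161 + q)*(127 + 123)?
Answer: 17250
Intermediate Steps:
(161 + q)*(127 + 123) = (161 - 92)*(127 + 123) = 69*250 = 17250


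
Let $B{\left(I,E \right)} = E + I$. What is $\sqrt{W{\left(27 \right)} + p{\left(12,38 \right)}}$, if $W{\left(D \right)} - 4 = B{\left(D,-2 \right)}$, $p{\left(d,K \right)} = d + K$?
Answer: $\sqrt{79} \approx 8.8882$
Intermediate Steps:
$p{\left(d,K \right)} = K + d$
$W{\left(D \right)} = 2 + D$ ($W{\left(D \right)} = 4 + \left(-2 + D\right) = 2 + D$)
$\sqrt{W{\left(27 \right)} + p{\left(12,38 \right)}} = \sqrt{\left(2 + 27\right) + \left(38 + 12\right)} = \sqrt{29 + 50} = \sqrt{79}$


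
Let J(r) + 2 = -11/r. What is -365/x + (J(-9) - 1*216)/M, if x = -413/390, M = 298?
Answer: 380976937/1107666 ≈ 343.95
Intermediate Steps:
J(r) = -2 - 11/r
x = -413/390 (x = -413*1/390 = -413/390 ≈ -1.0590)
-365/x + (J(-9) - 1*216)/M = -365/(-413/390) + ((-2 - 11/(-9)) - 1*216)/298 = -365*(-390/413) + ((-2 - 11*(-⅑)) - 216)*(1/298) = 142350/413 + ((-2 + 11/9) - 216)*(1/298) = 142350/413 + (-7/9 - 216)*(1/298) = 142350/413 - 1951/9*1/298 = 142350/413 - 1951/2682 = 380976937/1107666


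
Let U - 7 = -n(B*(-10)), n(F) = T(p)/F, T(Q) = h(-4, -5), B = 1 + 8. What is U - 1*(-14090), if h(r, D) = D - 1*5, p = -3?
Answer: 126872/9 ≈ 14097.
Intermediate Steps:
B = 9
h(r, D) = -5 + D (h(r, D) = D - 5 = -5 + D)
T(Q) = -10 (T(Q) = -5 - 5 = -10)
n(F) = -10/F
U = 62/9 (U = 7 - (-10)/(9*(-10)) = 7 - (-10)/(-90) = 7 - (-10)*(-1)/90 = 7 - 1*⅑ = 7 - ⅑ = 62/9 ≈ 6.8889)
U - 1*(-14090) = 62/9 - 1*(-14090) = 62/9 + 14090 = 126872/9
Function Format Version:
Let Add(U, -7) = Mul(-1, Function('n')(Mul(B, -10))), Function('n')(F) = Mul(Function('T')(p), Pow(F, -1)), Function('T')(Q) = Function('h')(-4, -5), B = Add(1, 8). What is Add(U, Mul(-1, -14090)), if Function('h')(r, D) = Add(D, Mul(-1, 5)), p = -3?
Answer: Rational(126872, 9) ≈ 14097.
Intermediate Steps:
B = 9
Function('h')(r, D) = Add(-5, D) (Function('h')(r, D) = Add(D, -5) = Add(-5, D))
Function('T')(Q) = -10 (Function('T')(Q) = Add(-5, -5) = -10)
Function('n')(F) = Mul(-10, Pow(F, -1))
U = Rational(62, 9) (U = Add(7, Mul(-1, Mul(-10, Pow(Mul(9, -10), -1)))) = Add(7, Mul(-1, Mul(-10, Pow(-90, -1)))) = Add(7, Mul(-1, Mul(-10, Rational(-1, 90)))) = Add(7, Mul(-1, Rational(1, 9))) = Add(7, Rational(-1, 9)) = Rational(62, 9) ≈ 6.8889)
Add(U, Mul(-1, -14090)) = Add(Rational(62, 9), Mul(-1, -14090)) = Add(Rational(62, 9), 14090) = Rational(126872, 9)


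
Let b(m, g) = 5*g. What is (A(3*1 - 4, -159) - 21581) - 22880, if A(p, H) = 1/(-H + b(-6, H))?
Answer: -28277197/636 ≈ -44461.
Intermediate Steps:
A(p, H) = 1/(4*H) (A(p, H) = 1/(-H + 5*H) = 1/(4*H))
(A(3*1 - 4, -159) - 21581) - 22880 = ((1/4)/(-159) - 21581) - 22880 = ((1/4)*(-1/159) - 21581) - 22880 = (-1/636 - 21581) - 22880 = -13725517/636 - 22880 = -28277197/636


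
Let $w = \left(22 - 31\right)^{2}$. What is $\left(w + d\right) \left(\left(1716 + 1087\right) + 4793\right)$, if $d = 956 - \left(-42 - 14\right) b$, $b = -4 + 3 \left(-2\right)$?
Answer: $3623292$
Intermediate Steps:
$w = 81$ ($w = \left(-9\right)^{2} = 81$)
$b = -10$ ($b = -4 - 6 = -10$)
$d = 396$ ($d = 956 - \left(-42 - 14\right) \left(-10\right) = 956 - \left(-56\right) \left(-10\right) = 956 - 560 = 396$)
$\left(w + d\right) \left(\left(1716 + 1087\right) + 4793\right) = \left(81 + 396\right) \left(\left(1716 + 1087\right) + 4793\right) = 477 \left(2803 + 4793\right) = 477 \cdot 7596 = 3623292$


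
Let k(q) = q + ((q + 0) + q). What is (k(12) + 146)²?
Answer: 33124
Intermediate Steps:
k(q) = 3*q (k(q) = q + (q + q) = q + 2*q = 3*q)
(k(12) + 146)² = (3*12 + 146)² = (36 + 146)² = 182² = 33124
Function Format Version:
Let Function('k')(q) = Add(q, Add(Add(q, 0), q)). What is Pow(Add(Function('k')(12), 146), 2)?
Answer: 33124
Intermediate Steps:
Function('k')(q) = Mul(3, q) (Function('k')(q) = Add(q, Add(q, q)) = Add(q, Mul(2, q)) = Mul(3, q))
Pow(Add(Function('k')(12), 146), 2) = Pow(Add(Mul(3, 12), 146), 2) = Pow(Add(36, 146), 2) = Pow(182, 2) = 33124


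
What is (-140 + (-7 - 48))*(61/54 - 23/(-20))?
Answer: -16003/36 ≈ -444.53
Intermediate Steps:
(-140 + (-7 - 48))*(61/54 - 23/(-20)) = (-140 - 55)*(61*(1/54) - 23*(-1/20)) = -195*(61/54 + 23/20) = -195*1231/540 = -16003/36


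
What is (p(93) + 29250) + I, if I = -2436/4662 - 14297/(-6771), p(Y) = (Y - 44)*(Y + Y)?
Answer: 259773403/6771 ≈ 38366.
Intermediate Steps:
p(Y) = 2*Y*(-44 + Y) (p(Y) = (-44 + Y)*(2*Y) = 2*Y*(-44 + Y))
I = 10759/6771 (I = -2436*1/4662 - 14297*(-1/6771) = -58/111 + 14297/6771 = 10759/6771 ≈ 1.5890)
(p(93) + 29250) + I = (2*93*(-44 + 93) + 29250) + 10759/6771 = (2*93*49 + 29250) + 10759/6771 = (9114 + 29250) + 10759/6771 = 38364 + 10759/6771 = 259773403/6771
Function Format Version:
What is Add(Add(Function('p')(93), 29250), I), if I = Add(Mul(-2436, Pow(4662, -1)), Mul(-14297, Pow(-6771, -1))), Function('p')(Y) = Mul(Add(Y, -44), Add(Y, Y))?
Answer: Rational(259773403, 6771) ≈ 38366.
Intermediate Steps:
Function('p')(Y) = Mul(2, Y, Add(-44, Y)) (Function('p')(Y) = Mul(Add(-44, Y), Mul(2, Y)) = Mul(2, Y, Add(-44, Y)))
I = Rational(10759, 6771) (I = Add(Mul(-2436, Rational(1, 4662)), Mul(-14297, Rational(-1, 6771))) = Add(Rational(-58, 111), Rational(14297, 6771)) = Rational(10759, 6771) ≈ 1.5890)
Add(Add(Function('p')(93), 29250), I) = Add(Add(Mul(2, 93, Add(-44, 93)), 29250), Rational(10759, 6771)) = Add(Add(Mul(2, 93, 49), 29250), Rational(10759, 6771)) = Add(Add(9114, 29250), Rational(10759, 6771)) = Add(38364, Rational(10759, 6771)) = Rational(259773403, 6771)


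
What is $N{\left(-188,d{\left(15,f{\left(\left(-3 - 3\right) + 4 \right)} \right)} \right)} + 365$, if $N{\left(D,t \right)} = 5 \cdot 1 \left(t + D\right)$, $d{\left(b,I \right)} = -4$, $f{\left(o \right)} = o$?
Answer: $-595$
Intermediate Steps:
$N{\left(D,t \right)} = 5 D + 5 t$ ($N{\left(D,t \right)} = 5 \left(D + t\right) = 5 D + 5 t$)
$N{\left(-188,d{\left(15,f{\left(\left(-3 - 3\right) + 4 \right)} \right)} \right)} + 365 = \left(5 \left(-188\right) + 5 \left(-4\right)\right) + 365 = \left(-940 - 20\right) + 365 = -960 + 365 = -595$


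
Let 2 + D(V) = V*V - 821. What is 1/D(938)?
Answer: 1/879021 ≈ 1.1376e-6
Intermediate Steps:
D(V) = -823 + V² (D(V) = -2 + (V*V - 821) = -2 + (V² - 821) = -2 + (-821 + V²) = -823 + V²)
1/D(938) = 1/(-823 + 938²) = 1/(-823 + 879844) = 1/879021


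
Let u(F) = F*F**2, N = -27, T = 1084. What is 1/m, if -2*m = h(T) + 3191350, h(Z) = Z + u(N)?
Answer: -2/3172751 ≈ -6.3037e-7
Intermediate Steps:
u(F) = F**3
h(Z) = -19683 + Z (h(Z) = Z + (-27)**3 = Z - 19683 = -19683 + Z)
m = -3172751/2 (m = -((-19683 + 1084) + 3191350)/2 = -(-18599 + 3191350)/2 = -1/2*3172751 = -3172751/2 ≈ -1.5864e+6)
1/m = 1/(-3172751/2) = -2/3172751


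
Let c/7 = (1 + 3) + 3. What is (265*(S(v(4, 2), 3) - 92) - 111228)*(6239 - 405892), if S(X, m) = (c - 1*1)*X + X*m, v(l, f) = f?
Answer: 43393523434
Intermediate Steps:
c = 49 (c = 7*((1 + 3) + 3) = 7*(4 + 3) = 7*7 = 49)
S(X, m) = 48*X + X*m (S(X, m) = (49 - 1*1)*X + X*m = (49 - 1)*X + X*m = 48*X + X*m)
(265*(S(v(4, 2), 3) - 92) - 111228)*(6239 - 405892) = (265*(2*(48 + 3) - 92) - 111228)*(6239 - 405892) = (265*(2*51 - 92) - 111228)*(-399653) = (265*(102 - 92) - 111228)*(-399653) = (265*10 - 111228)*(-399653) = (2650 - 111228)*(-399653) = -108578*(-399653) = 43393523434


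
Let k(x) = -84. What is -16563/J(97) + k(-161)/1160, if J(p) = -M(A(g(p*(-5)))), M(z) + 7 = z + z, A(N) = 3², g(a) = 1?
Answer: 4803039/3190 ≈ 1505.7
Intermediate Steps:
A(N) = 9
M(z) = -7 + 2*z (M(z) = -7 + (z + z) = -7 + 2*z)
J(p) = -11 (J(p) = -(-7 + 2*9) = -(-7 + 18) = -1*11 = -11)
-16563/J(97) + k(-161)/1160 = -16563/(-11) - 84/1160 = -16563*(-1/11) - 84*1/1160 = 16563/11 - 21/290 = 4803039/3190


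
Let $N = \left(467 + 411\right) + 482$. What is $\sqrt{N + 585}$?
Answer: $\sqrt{1945} \approx 44.102$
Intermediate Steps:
$N = 1360$ ($N = 878 + 482 = 1360$)
$\sqrt{N + 585} = \sqrt{1360 + 585} = \sqrt{1945}$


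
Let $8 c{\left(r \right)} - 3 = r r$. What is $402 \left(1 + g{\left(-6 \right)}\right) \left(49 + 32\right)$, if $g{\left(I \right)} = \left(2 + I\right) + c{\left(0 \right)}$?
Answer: $- \frac{341901}{4} \approx -85475.0$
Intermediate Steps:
$c{\left(r \right)} = \frac{3}{8} + \frac{r^{2}}{8}$ ($c{\left(r \right)} = \frac{3}{8} + \frac{r r}{8} = \frac{3}{8} + \frac{r^{2}}{8}$)
$g{\left(I \right)} = \frac{19}{8} + I$ ($g{\left(I \right)} = \left(2 + I\right) + \left(\frac{3}{8} + \frac{0^{2}}{8}\right) = \left(2 + I\right) + \left(\frac{3}{8} + \frac{1}{8} \cdot 0\right) = \left(2 + I\right) + \left(\frac{3}{8} + 0\right) = \left(2 + I\right) + \frac{3}{8} = \frac{19}{8} + I$)
$402 \left(1 + g{\left(-6 \right)}\right) \left(49 + 32\right) = 402 \left(1 + \left(\frac{19}{8} - 6\right)\right) \left(49 + 32\right) = 402 \left(1 - \frac{29}{8}\right) 81 = 402 \left(\left(- \frac{21}{8}\right) 81\right) = 402 \left(- \frac{1701}{8}\right) = - \frac{341901}{4}$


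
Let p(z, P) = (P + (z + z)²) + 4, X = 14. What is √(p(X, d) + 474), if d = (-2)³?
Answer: √1254 ≈ 35.412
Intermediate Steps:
d = -8
p(z, P) = 4 + P + 4*z² (p(z, P) = (P + (2*z)²) + 4 = (P + 4*z²) + 4 = 4 + P + 4*z²)
√(p(X, d) + 474) = √((4 - 8 + 4*14²) + 474) = √((4 - 8 + 4*196) + 474) = √((4 - 8 + 784) + 474) = √(780 + 474) = √1254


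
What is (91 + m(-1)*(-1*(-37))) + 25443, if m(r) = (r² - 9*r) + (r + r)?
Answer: 25830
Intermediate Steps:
m(r) = r² - 7*r (m(r) = (r² - 9*r) + 2*r = r² - 7*r)
(91 + m(-1)*(-1*(-37))) + 25443 = (91 + (-(-7 - 1))*(-1*(-37))) + 25443 = (91 - 1*(-8)*37) + 25443 = (91 + 8*37) + 25443 = (91 + 296) + 25443 = 387 + 25443 = 25830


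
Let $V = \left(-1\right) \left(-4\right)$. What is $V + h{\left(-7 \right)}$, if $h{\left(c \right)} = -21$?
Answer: $-17$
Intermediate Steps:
$V = 4$
$V + h{\left(-7 \right)} = 4 - 21 = -17$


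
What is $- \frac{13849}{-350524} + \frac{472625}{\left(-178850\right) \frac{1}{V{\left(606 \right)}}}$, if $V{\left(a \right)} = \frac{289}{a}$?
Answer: $- \frac{115941484094}{94977194361} \approx -1.2207$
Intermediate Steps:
$- \frac{13849}{-350524} + \frac{472625}{\left(-178850\right) \frac{1}{V{\left(606 \right)}}} = - \frac{13849}{-350524} + \frac{472625}{\left(-178850\right) \frac{1}{289 \cdot \frac{1}{606}}} = \left(-13849\right) \left(- \frac{1}{350524}\right) + \frac{472625}{\left(-178850\right) \frac{1}{289 \cdot \frac{1}{606}}} = \frac{13849}{350524} + \frac{472625}{\left(-178850\right) \frac{1}{\frac{289}{606}}} = \frac{13849}{350524} + \frac{472625}{\left(-178850\right) \frac{606}{289}} = \frac{13849}{350524} + \frac{472625}{- \frac{108383100}{289}} = \frac{13849}{350524} + 472625 \left(- \frac{289}{108383100}\right) = \frac{13849}{350524} - \frac{5463545}{4335324} = - \frac{115941484094}{94977194361}$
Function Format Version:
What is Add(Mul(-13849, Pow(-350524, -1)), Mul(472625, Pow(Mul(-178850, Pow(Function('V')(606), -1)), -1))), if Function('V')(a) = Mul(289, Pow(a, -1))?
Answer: Rational(-115941484094, 94977194361) ≈ -1.2207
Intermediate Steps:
Add(Mul(-13849, Pow(-350524, -1)), Mul(472625, Pow(Mul(-178850, Pow(Function('V')(606), -1)), -1))) = Add(Mul(-13849, Pow(-350524, -1)), Mul(472625, Pow(Mul(-178850, Pow(Mul(289, Pow(606, -1)), -1)), -1))) = Add(Mul(-13849, Rational(-1, 350524)), Mul(472625, Pow(Mul(-178850, Pow(Mul(289, Rational(1, 606)), -1)), -1))) = Add(Rational(13849, 350524), Mul(472625, Pow(Mul(-178850, Pow(Rational(289, 606), -1)), -1))) = Add(Rational(13849, 350524), Mul(472625, Pow(Mul(-178850, Rational(606, 289)), -1))) = Add(Rational(13849, 350524), Mul(472625, Pow(Rational(-108383100, 289), -1))) = Add(Rational(13849, 350524), Mul(472625, Rational(-289, 108383100))) = Add(Rational(13849, 350524), Rational(-5463545, 4335324)) = Rational(-115941484094, 94977194361)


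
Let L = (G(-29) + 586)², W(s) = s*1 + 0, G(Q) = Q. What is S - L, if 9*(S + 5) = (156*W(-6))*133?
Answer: -324086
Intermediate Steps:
W(s) = s (W(s) = s + 0 = s)
S = -13837 (S = -5 + ((156*(-6))*133)/9 = -5 + (-936*133)/9 = -5 + (⅑)*(-124488) = -5 - 13832 = -13837)
L = 310249 (L = (-29 + 586)² = 557² = 310249)
S - L = -13837 - 1*310249 = -13837 - 310249 = -324086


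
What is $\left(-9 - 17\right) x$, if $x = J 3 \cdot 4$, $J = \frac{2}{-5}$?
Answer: $\frac{624}{5} \approx 124.8$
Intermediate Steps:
$J = - \frac{2}{5}$ ($J = 2 \left(- \frac{1}{5}\right) = - \frac{2}{5} \approx -0.4$)
$x = - \frac{24}{5}$ ($x = \left(- \frac{2}{5}\right) 3 \cdot 4 = \left(- \frac{6}{5}\right) 4 = - \frac{24}{5} \approx -4.8$)
$\left(-9 - 17\right) x = \left(-9 - 17\right) \left(- \frac{24}{5}\right) = \left(-26\right) \left(- \frac{24}{5}\right) = \frac{624}{5}$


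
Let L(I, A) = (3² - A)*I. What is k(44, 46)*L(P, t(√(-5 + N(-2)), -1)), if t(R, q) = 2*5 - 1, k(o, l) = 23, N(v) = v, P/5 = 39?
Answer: 0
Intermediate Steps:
P = 195 (P = 5*39 = 195)
t(R, q) = 9 (t(R, q) = 10 - 1 = 9)
L(I, A) = I*(9 - A) (L(I, A) = (9 - A)*I = I*(9 - A))
k(44, 46)*L(P, t(√(-5 + N(-2)), -1)) = 23*(195*(9 - 1*9)) = 23*(195*(9 - 9)) = 23*(195*0) = 23*0 = 0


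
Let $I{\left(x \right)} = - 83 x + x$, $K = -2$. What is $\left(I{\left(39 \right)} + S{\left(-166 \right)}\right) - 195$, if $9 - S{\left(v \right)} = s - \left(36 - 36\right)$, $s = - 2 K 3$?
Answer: $-3396$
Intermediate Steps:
$I{\left(x \right)} = - 82 x$
$s = 12$ ($s = \left(-2\right) \left(-2\right) 3 = 4 \cdot 3 = 12$)
$S{\left(v \right)} = -3$ ($S{\left(v \right)} = 9 - \left(12 - \left(36 - 36\right)\right) = 9 - \left(12 - 0\right) = 9 - \left(12 + 0\right) = 9 - 12 = -3$)
$\left(I{\left(39 \right)} + S{\left(-166 \right)}\right) - 195 = \left(\left(-82\right) 39 - 3\right) - 195 = \left(-3198 - 3\right) - 195 = -3201 - 195 = -3396$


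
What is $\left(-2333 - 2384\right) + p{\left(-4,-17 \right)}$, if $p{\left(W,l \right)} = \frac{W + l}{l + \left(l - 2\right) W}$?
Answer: $- \frac{278324}{59} \approx -4717.4$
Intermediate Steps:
$p{\left(W,l \right)} = \frac{W + l}{l + W \left(-2 + l\right)}$ ($p{\left(W,l \right)} = \frac{W + l}{l + \left(-2 + l\right) W} = \frac{W + l}{l + W \left(-2 + l\right)}$)
$\left(-2333 - 2384\right) + p{\left(-4,-17 \right)} = \left(-2333 - 2384\right) + \frac{-4 - 17}{-17 - -8 - -68} = -4717 + \frac{1}{-17 + 8 + 68} \left(-21\right) = -4717 + \frac{1}{59} \left(-21\right) = -4717 - \frac{21}{59} = - \frac{278324}{59}$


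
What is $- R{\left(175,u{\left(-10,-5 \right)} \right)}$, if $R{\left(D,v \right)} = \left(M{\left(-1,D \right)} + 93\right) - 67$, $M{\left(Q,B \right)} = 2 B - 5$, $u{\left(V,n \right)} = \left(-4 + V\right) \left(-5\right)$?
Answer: $-371$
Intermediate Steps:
$u{\left(V,n \right)} = 20 - 5 V$
$M{\left(Q,B \right)} = -5 + 2 B$
$R{\left(D,v \right)} = 21 + 2 D$ ($R{\left(D,v \right)} = \left(\left(-5 + 2 D\right) + 93\right) - 67 = \left(88 + 2 D\right) - 67 = 21 + 2 D$)
$- R{\left(175,u{\left(-10,-5 \right)} \right)} = - (21 + 2 \cdot 175) = - (21 + 350) = \left(-1\right) 371 = -371$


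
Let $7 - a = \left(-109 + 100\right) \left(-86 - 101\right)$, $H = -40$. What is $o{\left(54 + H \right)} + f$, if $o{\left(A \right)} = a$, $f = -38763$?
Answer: $-40439$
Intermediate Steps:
$a = -1676$ ($a = 7 - \left(-109 + 100\right) \left(-86 - 101\right) = 7 - \left(-9\right) \left(-187\right) = 7 - 1683 = -1676$)
$o{\left(A \right)} = -1676$
$o{\left(54 + H \right)} + f = -1676 - 38763 = -40439$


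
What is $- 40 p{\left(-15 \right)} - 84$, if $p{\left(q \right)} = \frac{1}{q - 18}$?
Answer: $- \frac{2732}{33} \approx -82.788$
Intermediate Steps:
$p{\left(q \right)} = \frac{1}{-18 + q}$
$- 40 p{\left(-15 \right)} - 84 = - \frac{40}{-18 - 15} - 84 = - \frac{40}{-33} - 84 = \left(-40\right) \left(- \frac{1}{33}\right) - 84 = \frac{40}{33} - 84 = - \frac{2732}{33}$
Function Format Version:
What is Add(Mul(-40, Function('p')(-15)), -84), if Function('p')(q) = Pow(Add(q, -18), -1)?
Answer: Rational(-2732, 33) ≈ -82.788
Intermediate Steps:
Function('p')(q) = Pow(Add(-18, q), -1)
Add(Mul(-40, Function('p')(-15)), -84) = Add(Mul(-40, Pow(Add(-18, -15), -1)), -84) = Add(Mul(-40, Pow(-33, -1)), -84) = Add(Mul(-40, Rational(-1, 33)), -84) = Add(Rational(40, 33), -84) = Rational(-2732, 33)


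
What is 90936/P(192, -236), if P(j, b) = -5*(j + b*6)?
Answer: 1263/85 ≈ 14.859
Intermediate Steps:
P(j, b) = -30*b - 5*j (P(j, b) = -5*(j + 6*b) = -30*b - 5*j)
90936/P(192, -236) = 90936/(-30*(-236) - 5*192) = 90936/(7080 - 960) = 90936/6120 = 90936*(1/6120) = 1263/85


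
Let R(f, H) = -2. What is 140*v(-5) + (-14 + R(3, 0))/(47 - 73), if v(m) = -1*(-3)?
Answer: 5468/13 ≈ 420.62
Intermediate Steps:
v(m) = 3
140*v(-5) + (-14 + R(3, 0))/(47 - 73) = 140*3 + (-14 - 2)/(47 - 73) = 420 - 16/(-26) = 420 - 16*(-1/26) = 420 + 8/13 = 5468/13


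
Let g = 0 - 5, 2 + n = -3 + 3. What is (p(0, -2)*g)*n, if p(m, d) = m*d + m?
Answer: 0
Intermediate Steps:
p(m, d) = m + d*m (p(m, d) = d*m + m = m + d*m)
n = -2 (n = -2 + (-3 + 3) = -2 + 0 = -2)
g = -5
(p(0, -2)*g)*n = ((0*(1 - 2))*(-5))*(-2) = ((0*(-1))*(-5))*(-2) = (0*(-5))*(-2) = 0*(-2) = 0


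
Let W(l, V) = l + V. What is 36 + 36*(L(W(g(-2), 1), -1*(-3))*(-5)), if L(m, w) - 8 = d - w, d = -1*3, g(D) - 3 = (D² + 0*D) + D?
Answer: -324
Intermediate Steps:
g(D) = 3 + D + D² (g(D) = 3 + ((D² + 0*D) + D) = 3 + ((D² + 0) + D) = 3 + (D² + D) = 3 + (D + D²) = 3 + D + D²)
d = -3
W(l, V) = V + l
L(m, w) = 5 - w (L(m, w) = 8 + (-3 - w) = 5 - w)
36 + 36*(L(W(g(-2), 1), -1*(-3))*(-5)) = 36 + 36*((5 - (-1)*(-3))*(-5)) = 36 + 36*((5 - 1*3)*(-5)) = 36 + 36*((5 - 3)*(-5)) = 36 + 36*(2*(-5)) = 36 + 36*(-10) = 36 - 360 = -324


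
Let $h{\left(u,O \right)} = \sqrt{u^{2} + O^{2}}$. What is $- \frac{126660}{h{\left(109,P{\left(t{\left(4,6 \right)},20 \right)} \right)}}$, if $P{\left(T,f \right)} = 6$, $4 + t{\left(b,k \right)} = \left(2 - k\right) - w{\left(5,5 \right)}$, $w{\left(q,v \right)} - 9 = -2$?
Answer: $- \frac{126660 \sqrt{11917}}{11917} \approx -1160.3$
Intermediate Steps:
$w{\left(q,v \right)} = 7$ ($w{\left(q,v \right)} = 9 - 2 = 7$)
$t{\left(b,k \right)} = -9 - k$ ($t{\left(b,k \right)} = -4 - \left(5 + k\right) = -9 - k$)
$h{\left(u,O \right)} = \sqrt{O^{2} + u^{2}}$
$- \frac{126660}{h{\left(109,P{\left(t{\left(4,6 \right)},20 \right)} \right)}} = - \frac{126660}{\sqrt{6^{2} + 109^{2}}} = - \frac{126660}{\sqrt{36 + 11881}} = - \frac{126660}{\sqrt{11917}} = - 126660 \frac{\sqrt{11917}}{11917} = - \frac{126660 \sqrt{11917}}{11917}$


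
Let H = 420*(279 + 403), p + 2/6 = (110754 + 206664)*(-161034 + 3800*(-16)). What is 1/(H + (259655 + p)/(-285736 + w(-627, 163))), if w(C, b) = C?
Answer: 859089/457318988032 ≈ 1.8785e-6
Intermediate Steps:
p = -211242313837/3 (p = -⅓ + (110754 + 206664)*(-161034 + 3800*(-16)) = -⅓ + 317418*(-161034 - 60800) = -⅓ + 317418*(-221834) = -⅓ - 70414104612 = -211242313837/3 ≈ -7.0414e+10)
H = 286440 (H = 420*682 = 286440)
1/(H + (259655 + p)/(-285736 + w(-627, 163))) = 1/(286440 + (259655 - 211242313837/3)/(-285736 - 627)) = 1/(286440 - 211241534872/3/(-286363)) = 1/(286440 - 211241534872/3*(-1/286363)) = 1/(286440 + 211241534872/859089) = 1/(457318988032/859089) = 859089/457318988032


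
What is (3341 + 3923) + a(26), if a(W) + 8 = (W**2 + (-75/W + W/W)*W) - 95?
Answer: 7788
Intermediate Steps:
a(W) = -103 + W**2 + W*(1 - 75/W) (a(W) = -8 + ((W**2 + (-75/W + W/W)*W) - 95) = -8 + ((W**2 + (-75/W + 1)*W) - 95) = -8 + ((W**2 + (1 - 75/W)*W) - 95) = -8 + ((W**2 + W*(1 - 75/W)) - 95) = -8 + (-95 + W**2 + W*(1 - 75/W)) = -103 + W**2 + W*(1 - 75/W))
(3341 + 3923) + a(26) = (3341 + 3923) + (-178 + 26 + 26**2) = 7264 + (-178 + 26 + 676) = 7264 + 524 = 7788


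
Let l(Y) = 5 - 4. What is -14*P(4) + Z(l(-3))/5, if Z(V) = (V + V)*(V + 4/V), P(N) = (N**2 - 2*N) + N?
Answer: -166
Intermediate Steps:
l(Y) = 1
P(N) = N**2 - N
Z(V) = 2*V*(V + 4/V) (Z(V) = (2*V)*(V + 4/V) = 2*V*(V + 4/V))
-14*P(4) + Z(l(-3))/5 = -56*(-1 + 4) + (8 + 2*1**2)/5 = -56*3 + (8 + 2*1)*(1/5) = -14*12 + (8 + 2)*(1/5) = -168 + 10*(1/5) = -168 + 2 = -166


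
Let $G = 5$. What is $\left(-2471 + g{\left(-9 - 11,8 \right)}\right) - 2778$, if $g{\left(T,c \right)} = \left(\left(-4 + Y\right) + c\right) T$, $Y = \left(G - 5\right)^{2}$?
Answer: $-5329$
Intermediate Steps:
$Y = 0$ ($Y = \left(5 - 5\right)^{2} = 0^{2} = 0$)
$g{\left(T,c \right)} = T \left(-4 + c\right)$ ($g{\left(T,c \right)} = \left(\left(-4 + 0\right) + c\right) T = \left(-4 + c\right) T = T \left(-4 + c\right)$)
$\left(-2471 + g{\left(-9 - 11,8 \right)}\right) - 2778 = \left(-2471 + \left(-9 - 11\right) \left(-4 + 8\right)\right) - 2778 = \left(-2471 - 80\right) - 2778 = -2551 - 2778 = -5329$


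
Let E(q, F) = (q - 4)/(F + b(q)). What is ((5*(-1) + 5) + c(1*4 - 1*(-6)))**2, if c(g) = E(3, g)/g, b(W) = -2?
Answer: 1/6400 ≈ 0.00015625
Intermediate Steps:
E(q, F) = (-4 + q)/(-2 + F) (E(q, F) = (q - 4)/(F - 2) = (-4 + q)/(-2 + F))
c(g) = -1/(g*(-2 + g)) (c(g) = ((-4 + 3)/(-2 + g))/g = (-1/(-2 + g))/g = -1/(g*(-2 + g)))
((5*(-1) + 5) + c(1*4 - 1*(-6)))**2 = ((5*(-1) + 5) - 1/((1*4 - 1*(-6))*(-2 + (1*4 - 1*(-6)))))**2 = ((-5 + 5) - 1/((4 + 6)*(-2 + (4 + 6))))**2 = (0 - 1/(10*(-2 + 10)))**2 = (0 - 1*1/10/8)**2 = (0 - 1*1/10*1/8)**2 = (0 - 1/80)**2 = (-1/80)**2 = 1/6400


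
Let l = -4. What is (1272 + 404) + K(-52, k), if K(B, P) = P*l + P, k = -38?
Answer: 1790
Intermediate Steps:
K(B, P) = -3*P (K(B, P) = P*(-4) + P = -4*P + P = -3*P)
(1272 + 404) + K(-52, k) = (1272 + 404) - 3*(-38) = 1676 + 114 = 1790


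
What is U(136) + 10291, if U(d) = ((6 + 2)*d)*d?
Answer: 158259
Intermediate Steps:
U(d) = 8*d² (U(d) = (8*d)*d = 8*d²)
U(136) + 10291 = 8*136² + 10291 = 8*18496 + 10291 = 147968 + 10291 = 158259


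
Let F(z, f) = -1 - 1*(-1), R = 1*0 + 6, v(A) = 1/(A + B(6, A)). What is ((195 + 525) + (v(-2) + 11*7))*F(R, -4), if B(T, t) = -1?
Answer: 0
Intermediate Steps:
v(A) = 1/(-1 + A) (v(A) = 1/(A - 1) = 1/(-1 + A))
R = 6 (R = 0 + 6 = 6)
F(z, f) = 0 (F(z, f) = -1 + 1 = 0)
((195 + 525) + (v(-2) + 11*7))*F(R, -4) = ((195 + 525) + (1/(-1 - 2) + 11*7))*0 = (720 + (1/(-3) + 77))*0 = (720 + (-1/3 + 77))*0 = (720 + 230/3)*0 = (2390/3)*0 = 0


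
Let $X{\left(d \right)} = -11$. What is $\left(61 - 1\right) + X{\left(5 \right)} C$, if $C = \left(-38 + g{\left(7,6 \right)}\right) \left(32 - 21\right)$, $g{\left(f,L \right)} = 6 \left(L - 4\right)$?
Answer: $3206$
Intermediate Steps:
$g{\left(f,L \right)} = -24 + 6 L$ ($g{\left(f,L \right)} = 6 \left(-4 + L\right) = -24 + 6 L$)
$C = -286$ ($C = \left(-38 + \left(-24 + 6 \cdot 6\right)\right) \left(32 - 21\right) = \left(-38 + \left(-24 + 36\right)\right) 11 = \left(-38 + 12\right) 11 = \left(-26\right) 11 = -286$)
$\left(61 - 1\right) + X{\left(5 \right)} C = \left(61 - 1\right) - -3146 = \left(61 - 1\right) + 3146 = 60 + 3146 = 3206$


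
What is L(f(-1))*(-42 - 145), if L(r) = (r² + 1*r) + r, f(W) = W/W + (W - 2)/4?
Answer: -1683/16 ≈ -105.19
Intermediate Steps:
f(W) = ½ + W/4 (f(W) = 1 + (-2 + W)*(¼) = 1 + (-½ + W/4) = ½ + W/4)
L(r) = r² + 2*r (L(r) = (r² + r) + r = (r + r²) + r = r² + 2*r)
L(f(-1))*(-42 - 145) = ((½ + (¼)*(-1))*(2 + (½ + (¼)*(-1))))*(-42 - 145) = ((½ - ¼)*(2 + (½ - ¼)))*(-187) = ((2 + ¼)/4)*(-187) = ((¼)*(9/4))*(-187) = (9/16)*(-187) = -1683/16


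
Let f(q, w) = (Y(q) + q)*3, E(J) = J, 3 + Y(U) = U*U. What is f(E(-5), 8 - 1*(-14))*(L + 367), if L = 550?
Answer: 46767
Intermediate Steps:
Y(U) = -3 + U**2 (Y(U) = -3 + U*U = -3 + U**2)
f(q, w) = -9 + 3*q + 3*q**2 (f(q, w) = ((-3 + q**2) + q)*3 = (-3 + q + q**2)*3 = -9 + 3*q + 3*q**2)
f(E(-5), 8 - 1*(-14))*(L + 367) = (-9 + 3*(-5) + 3*(-5)**2)*(550 + 367) = (-9 - 15 + 3*25)*917 = (-9 - 15 + 75)*917 = 51*917 = 46767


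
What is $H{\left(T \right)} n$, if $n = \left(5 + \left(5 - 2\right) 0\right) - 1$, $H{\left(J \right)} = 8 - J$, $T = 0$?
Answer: $32$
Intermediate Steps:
$n = 4$ ($n = \left(5 + 3 \cdot 0\right) - 1 = \left(5 + 0\right) - 1 = 5 - 1 = 4$)
$H{\left(T \right)} n = \left(8 - 0\right) 4 = \left(8 + 0\right) 4 = 8 \cdot 4 = 32$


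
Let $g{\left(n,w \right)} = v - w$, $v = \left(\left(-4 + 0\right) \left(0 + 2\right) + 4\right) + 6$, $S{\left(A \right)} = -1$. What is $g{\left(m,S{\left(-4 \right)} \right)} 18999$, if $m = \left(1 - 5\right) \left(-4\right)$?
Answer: $56997$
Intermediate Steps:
$m = 16$ ($m = \left(-4\right) \left(-4\right) = 16$)
$v = 2$ ($v = \left(\left(-4\right) 2 + 4\right) + 6 = \left(-8 + 4\right) + 6 = -4 + 6 = 2$)
$g{\left(n,w \right)} = 2 - w$
$g{\left(m,S{\left(-4 \right)} \right)} 18999 = \left(2 - -1\right) 18999 = \left(2 + 1\right) 18999 = 3 \cdot 18999 = 56997$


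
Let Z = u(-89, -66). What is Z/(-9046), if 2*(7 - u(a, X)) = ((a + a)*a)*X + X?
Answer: -261413/4523 ≈ -57.796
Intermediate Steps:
u(a, X) = 7 - X/2 - X*a² (u(a, X) = 7 - (((a + a)*a)*X + X)/2 = 7 - (((2*a)*a)*X + X)/2 = 7 - ((2*a²)*X + X)/2 = 7 - (2*X*a² + X)/2 = 7 - (X + 2*X*a²)/2 = 7 + (-X/2 - X*a²) = 7 - X/2 - X*a²)
Z = 522826 (Z = 7 - ½*(-66) - 1*(-66)*(-89)² = 7 + 33 - 1*(-66)*7921 = 7 + 33 + 522786 = 522826)
Z/(-9046) = 522826/(-9046) = 522826*(-1/9046) = -261413/4523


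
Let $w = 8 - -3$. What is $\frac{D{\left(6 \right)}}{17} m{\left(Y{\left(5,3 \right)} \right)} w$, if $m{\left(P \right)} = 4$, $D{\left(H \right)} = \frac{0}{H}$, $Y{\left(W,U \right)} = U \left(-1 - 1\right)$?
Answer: $0$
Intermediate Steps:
$Y{\left(W,U \right)} = - 2 U$ ($Y{\left(W,U \right)} = U \left(-2\right) = - 2 U$)
$D{\left(H \right)} = 0$
$w = 11$ ($w = 8 + 3 = 11$)
$\frac{D{\left(6 \right)}}{17} m{\left(Y{\left(5,3 \right)} \right)} w = \frac{0}{17} \cdot 4 \cdot 11 = 0 \cdot \frac{1}{17} \cdot 4 \cdot 11 = 0 \cdot 4 \cdot 11 = 0 \cdot 11 = 0$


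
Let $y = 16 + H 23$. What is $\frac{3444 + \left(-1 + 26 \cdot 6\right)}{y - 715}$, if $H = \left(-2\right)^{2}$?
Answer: $- \frac{3599}{607} \approx -5.9292$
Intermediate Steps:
$H = 4$
$y = 108$ ($y = 16 + 4 \cdot 23 = 16 + 92 = 108$)
$\frac{3444 + \left(-1 + 26 \cdot 6\right)}{y - 715} = \frac{3444 + \left(-1 + 26 \cdot 6\right)}{108 - 715} = \frac{3444 + \left(-1 + 156\right)}{-607} = \left(3444 + 155\right) \left(- \frac{1}{607}\right) = 3599 \left(- \frac{1}{607}\right) = - \frac{3599}{607}$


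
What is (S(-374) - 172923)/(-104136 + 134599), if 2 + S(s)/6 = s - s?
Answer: -172935/30463 ≈ -5.6769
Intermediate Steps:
S(s) = -12 (S(s) = -12 + 6*(s - s) = -12 + 6*0 = -12 + 0 = -12)
(S(-374) - 172923)/(-104136 + 134599) = (-12 - 172923)/(-104136 + 134599) = -172935/30463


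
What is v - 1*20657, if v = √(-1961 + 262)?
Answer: -20657 + I*√1699 ≈ -20657.0 + 41.219*I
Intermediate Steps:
v = I*√1699 (v = √(-1699) = I*√1699 ≈ 41.219*I)
v - 1*20657 = I*√1699 - 1*20657 = I*√1699 - 20657 = -20657 + I*√1699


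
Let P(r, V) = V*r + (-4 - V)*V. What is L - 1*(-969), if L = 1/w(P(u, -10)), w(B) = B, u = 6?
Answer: 116279/120 ≈ 968.99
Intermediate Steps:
P(r, V) = V*r + V*(-4 - V)
L = -1/120 (L = 1/(-10*(-4 + 6 - 1*(-10))) = 1/(-10*(-4 + 6 + 10)) = 1/(-10*12) = 1/(-120) = -1/120 ≈ -0.0083333)
L - 1*(-969) = -1/120 - 1*(-969) = -1/120 + 969 = 116279/120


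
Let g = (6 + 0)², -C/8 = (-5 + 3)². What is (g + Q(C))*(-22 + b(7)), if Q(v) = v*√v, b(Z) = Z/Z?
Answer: -756 + 2688*I*√2 ≈ -756.0 + 3801.4*I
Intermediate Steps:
b(Z) = 1
C = -32 (C = -8*(-5 + 3)² = -8*(-2)² = -8*4 = -32)
g = 36 (g = 6² = 36)
Q(v) = v^(3/2)
(g + Q(C))*(-22 + b(7)) = (36 + (-32)^(3/2))*(-22 + 1) = (36 - 128*I*√2)*(-21) = -756 + 2688*I*√2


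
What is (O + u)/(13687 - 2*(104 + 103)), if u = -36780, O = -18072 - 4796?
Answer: -59648/13273 ≈ -4.4939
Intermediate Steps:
O = -22868
(O + u)/(13687 - 2*(104 + 103)) = (-22868 - 36780)/(13687 - 2*(104 + 103)) = -59648/(13687 - 2*207) = -59648/(13687 - 414) = -59648/13273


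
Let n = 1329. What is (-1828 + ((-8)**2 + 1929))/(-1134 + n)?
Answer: 11/13 ≈ 0.84615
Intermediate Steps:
(-1828 + ((-8)**2 + 1929))/(-1134 + n) = (-1828 + ((-8)**2 + 1929))/(-1134 + 1329) = (-1828 + (64 + 1929))/195 = (-1828 + 1993)*(1/195) = 165*(1/195) = 11/13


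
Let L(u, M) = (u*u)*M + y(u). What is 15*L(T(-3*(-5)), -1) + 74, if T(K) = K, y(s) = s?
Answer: -3076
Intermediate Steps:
L(u, M) = u + M*u² (L(u, M) = (u*u)*M + u = u²*M + u = M*u² + u = u + M*u²)
15*L(T(-3*(-5)), -1) + 74 = 15*((-3*(-5))*(1 - (-3)*(-5))) + 74 = 15*(15*(1 - 1*15)) + 74 = 15*(15*(1 - 15)) + 74 = 15*(15*(-14)) + 74 = 15*(-210) + 74 = -3150 + 74 = -3076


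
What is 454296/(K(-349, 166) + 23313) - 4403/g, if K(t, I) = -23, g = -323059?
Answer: 73433478667/3762022055 ≈ 19.520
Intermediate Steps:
454296/(K(-349, 166) + 23313) - 4403/g = 454296/(-23 + 23313) - 4403/(-323059) = 454296/23290 - 4403*(-1/323059) = 454296*(1/23290) + 4403/323059 = 227148/11645 + 4403/323059 = 73433478667/3762022055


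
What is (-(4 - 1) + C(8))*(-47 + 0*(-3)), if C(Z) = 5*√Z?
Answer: 141 - 470*√2 ≈ -523.68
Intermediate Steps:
(-(4 - 1) + C(8))*(-47 + 0*(-3)) = (-(4 - 1) + 5*√8)*(-47 + 0*(-3)) = (-1*3 + 5*(2*√2))*(-47 + 0) = (-3 + 10*√2)*(-47) = 141 - 470*√2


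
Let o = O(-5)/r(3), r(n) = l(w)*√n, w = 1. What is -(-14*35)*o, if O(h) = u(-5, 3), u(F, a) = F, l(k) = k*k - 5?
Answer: 1225*√3/6 ≈ 353.63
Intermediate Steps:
l(k) = -5 + k² (l(k) = k² - 5 = -5 + k²)
O(h) = -5
r(n) = -4*√n (r(n) = (-5 + 1²)*√n = (-5 + 1)*√n = -4*√n)
o = 5*√3/12 (o = -5*(-√3/12) = -(-5)*√3/12 = 5*√3/12 ≈ 0.72169)
-(-14*35)*o = -(-14*35)*5*√3/12 = -(-490)*5*√3/12 = -(-1225)*√3/6 = 1225*√3/6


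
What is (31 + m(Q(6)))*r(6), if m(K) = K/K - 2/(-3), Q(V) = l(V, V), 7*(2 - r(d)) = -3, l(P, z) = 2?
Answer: 238/3 ≈ 79.333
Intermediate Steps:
r(d) = 17/7 (r(d) = 2 - 1/7*(-3) = 2 + 3/7 = 17/7)
Q(V) = 2
m(K) = 5/3 (m(K) = 1 - 2*(-1/3) = 1 + 2/3 = 5/3)
(31 + m(Q(6)))*r(6) = (31 + 5/3)*(17/7) = (98/3)*(17/7) = 238/3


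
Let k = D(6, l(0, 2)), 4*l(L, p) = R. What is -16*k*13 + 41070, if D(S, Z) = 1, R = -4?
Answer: 40862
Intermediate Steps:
l(L, p) = -1 (l(L, p) = (¼)*(-4) = -1)
k = 1
-16*k*13 + 41070 = -16*1*13 + 41070 = -16*13 + 41070 = -208 + 41070 = 40862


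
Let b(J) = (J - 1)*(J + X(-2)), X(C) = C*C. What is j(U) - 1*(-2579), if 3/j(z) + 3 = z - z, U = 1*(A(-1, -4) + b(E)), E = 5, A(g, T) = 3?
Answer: 2578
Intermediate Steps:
X(C) = C²
b(J) = (-1 + J)*(4 + J) (b(J) = (J - 1)*(J + (-2)²) = (-1 + J)*(J + 4) = (-1 + J)*(4 + J))
U = 39 (U = 1*(3 + (-4 + 5² + 3*5)) = 1*(3 + (-4 + 25 + 15)) = 1*(3 + 36) = 1*39 = 39)
j(z) = -1 (j(z) = 3/(-3 + (z - z)) = 3/(-3 + 0) = 3/(-3) = 3*(-⅓) = -1)
j(U) - 1*(-2579) = -1 - 1*(-2579) = -1 + 2579 = 2578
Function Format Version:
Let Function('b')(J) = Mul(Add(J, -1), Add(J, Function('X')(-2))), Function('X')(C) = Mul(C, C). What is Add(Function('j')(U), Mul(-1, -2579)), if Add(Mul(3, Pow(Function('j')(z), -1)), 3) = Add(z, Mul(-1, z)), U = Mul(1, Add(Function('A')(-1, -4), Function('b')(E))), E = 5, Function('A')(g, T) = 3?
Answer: 2578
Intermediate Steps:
Function('X')(C) = Pow(C, 2)
Function('b')(J) = Mul(Add(-1, J), Add(4, J)) (Function('b')(J) = Mul(Add(J, -1), Add(J, Pow(-2, 2))) = Mul(Add(-1, J), Add(J, 4)) = Mul(Add(-1, J), Add(4, J)))
U = 39 (U = Mul(1, Add(3, Add(-4, Pow(5, 2), Mul(3, 5)))) = Mul(1, Add(3, Add(-4, 25, 15))) = Mul(1, Add(3, 36)) = Mul(1, 39) = 39)
Function('j')(z) = -1 (Function('j')(z) = Mul(3, Pow(Add(-3, Add(z, Mul(-1, z))), -1)) = Mul(3, Pow(Add(-3, 0), -1)) = Mul(3, Pow(-3, -1)) = Mul(3, Rational(-1, 3)) = -1)
Add(Function('j')(U), Mul(-1, -2579)) = Add(-1, Mul(-1, -2579)) = Add(-1, 2579) = 2578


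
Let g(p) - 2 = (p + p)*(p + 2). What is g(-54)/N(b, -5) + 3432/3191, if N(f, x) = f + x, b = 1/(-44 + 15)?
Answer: -259691515/232943 ≈ -1114.8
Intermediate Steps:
g(p) = 2 + 2*p*(2 + p) (g(p) = 2 + (p + p)*(p + 2) = 2 + (2*p)*(2 + p) = 2 + 2*p*(2 + p))
b = -1/29 (b = 1/(-29) = -1/29 ≈ -0.034483)
g(-54)/N(b, -5) + 3432/3191 = (2 + 2*(-54)² + 4*(-54))/(-1/29 - 5) + 3432/3191 = (2 + 2*2916 - 216)/(-146/29) + 3432*(1/3191) = (2 + 5832 - 216)*(-29/146) + 3432/3191 = 5618*(-29/146) + 3432/3191 = -81461/73 + 3432/3191 = -259691515/232943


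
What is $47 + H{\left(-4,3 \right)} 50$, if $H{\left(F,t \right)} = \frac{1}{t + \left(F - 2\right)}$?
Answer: $\frac{91}{3} \approx 30.333$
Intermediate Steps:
$H{\left(F,t \right)} = \frac{1}{-2 + F + t}$ ($H{\left(F,t \right)} = \frac{1}{t + \left(-2 + F\right)} = \frac{1}{-2 + F + t}$)
$47 + H{\left(-4,3 \right)} 50 = 47 + \frac{1}{-2 - 4 + 3} \cdot 50 = 47 + \frac{1}{-3} \cdot 50 = 47 - \frac{50}{3} = \frac{91}{3}$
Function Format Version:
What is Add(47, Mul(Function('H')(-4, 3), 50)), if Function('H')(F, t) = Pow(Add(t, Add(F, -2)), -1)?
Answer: Rational(91, 3) ≈ 30.333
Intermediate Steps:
Function('H')(F, t) = Pow(Add(-2, F, t), -1) (Function('H')(F, t) = Pow(Add(t, Add(-2, F)), -1) = Pow(Add(-2, F, t), -1))
Add(47, Mul(Function('H')(-4, 3), 50)) = Add(47, Mul(Pow(Add(-2, -4, 3), -1), 50)) = Add(47, Mul(Pow(-3, -1), 50)) = Add(47, Mul(Rational(-1, 3), 50)) = Add(47, Rational(-50, 3)) = Rational(91, 3)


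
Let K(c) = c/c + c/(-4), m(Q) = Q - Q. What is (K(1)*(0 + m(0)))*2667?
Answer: 0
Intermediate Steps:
m(Q) = 0
K(c) = 1 - c/4 (K(c) = 1 + c*(-¼) = 1 - c/4)
(K(1)*(0 + m(0)))*2667 = ((1 - ¼*1)*(0 + 0))*2667 = ((1 - ¼)*0)*2667 = ((¾)*0)*2667 = 0*2667 = 0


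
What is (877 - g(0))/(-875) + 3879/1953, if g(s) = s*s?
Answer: 26688/27125 ≈ 0.98389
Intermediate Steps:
g(s) = s²
(877 - g(0))/(-875) + 3879/1953 = (877 - 1*0²)/(-875) + 3879/1953 = (877 - 1*0)*(-1/875) + 3879*(1/1953) = (877 + 0)*(-1/875) + 431/217 = 877*(-1/875) + 431/217 = -877/875 + 431/217 = 26688/27125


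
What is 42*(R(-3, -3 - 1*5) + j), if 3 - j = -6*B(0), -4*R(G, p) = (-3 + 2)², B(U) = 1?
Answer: 735/2 ≈ 367.50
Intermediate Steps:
R(G, p) = -¼ (R(G, p) = -(-3 + 2)²/4 = -¼*(-1)² = -¼*1 = -¼)
j = 9 (j = 3 - (-6) = 3 - 1*(-6) = 3 + 6 = 9)
42*(R(-3, -3 - 1*5) + j) = 42*(-¼ + 9) = 42*(35/4) = 735/2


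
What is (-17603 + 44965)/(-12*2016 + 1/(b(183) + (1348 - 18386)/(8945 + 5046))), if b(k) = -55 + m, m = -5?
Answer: -23435498276/20720413607 ≈ -1.1310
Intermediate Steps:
b(k) = -60 (b(k) = -55 - 5 = -60)
(-17603 + 44965)/(-12*2016 + 1/(b(183) + (1348 - 18386)/(8945 + 5046))) = (-17603 + 44965)/(-12*2016 + 1/(-60 + (1348 - 18386)/(8945 + 5046))) = 27362/(-24192 + 1/(-60 - 17038/13991)) = 27362/(-24192 + 1/(-856498/13991)) = 27362/(-24192 - 13991/856498) = 27362/(-20720413607/856498) = 27362*(-856498/20720413607) = -23435498276/20720413607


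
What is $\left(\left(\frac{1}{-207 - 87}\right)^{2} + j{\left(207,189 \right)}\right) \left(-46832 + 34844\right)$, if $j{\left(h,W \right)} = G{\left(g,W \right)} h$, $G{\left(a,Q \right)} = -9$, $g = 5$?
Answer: $\frac{53623078911}{2401} \approx 2.2334 \cdot 10^{7}$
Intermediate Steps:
$j{\left(h,W \right)} = - 9 h$
$\left(\left(\frac{1}{-207 - 87}\right)^{2} + j{\left(207,189 \right)}\right) \left(-46832 + 34844\right) = \left(\left(\frac{1}{-207 - 87}\right)^{2} - 1863\right) \left(-46832 + 34844\right) = \left(\left(\frac{1}{-294}\right)^{2} - 1863\right) \left(-11988\right) = \left(\left(- \frac{1}{294}\right)^{2} - 1863\right) \left(-11988\right) = \left(\frac{1}{86436} - 1863\right) \left(-11988\right) = \left(- \frac{161030267}{86436}\right) \left(-11988\right) = \frac{53623078911}{2401}$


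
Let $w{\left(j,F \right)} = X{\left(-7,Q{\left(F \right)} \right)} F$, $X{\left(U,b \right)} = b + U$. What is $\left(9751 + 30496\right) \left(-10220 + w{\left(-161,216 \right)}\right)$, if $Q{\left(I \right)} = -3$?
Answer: $-498257860$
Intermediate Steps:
$X{\left(U,b \right)} = U + b$
$w{\left(j,F \right)} = - 10 F$ ($w{\left(j,F \right)} = \left(-7 - 3\right) F = - 10 F$)
$\left(9751 + 30496\right) \left(-10220 + w{\left(-161,216 \right)}\right) = \left(9751 + 30496\right) \left(-10220 - 2160\right) = 40247 \left(-10220 - 2160\right) = 40247 \left(-12380\right) = -498257860$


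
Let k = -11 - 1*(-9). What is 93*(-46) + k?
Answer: -4280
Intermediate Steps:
k = -2 (k = -11 + 9 = -2)
93*(-46) + k = 93*(-46) - 2 = -4278 - 2 = -4280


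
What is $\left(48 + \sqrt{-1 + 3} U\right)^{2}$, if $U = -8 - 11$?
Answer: $3026 - 1824 \sqrt{2} \approx 446.47$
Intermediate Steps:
$U = -19$ ($U = -8 - 11 = -19$)
$\left(48 + \sqrt{-1 + 3} U\right)^{2} = \left(48 + \sqrt{-1 + 3} \left(-19\right)\right)^{2} = \left(48 + \sqrt{2} \left(-19\right)\right)^{2} = \left(48 - 19 \sqrt{2}\right)^{2}$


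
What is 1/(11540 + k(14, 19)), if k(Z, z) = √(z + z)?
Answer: 5770/66585781 - √38/133171562 ≈ 8.6609e-5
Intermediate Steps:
k(Z, z) = √2*√z (k(Z, z) = √(2*z) = √2*√z)
1/(11540 + k(14, 19)) = 1/(11540 + √2*√19) = 1/(11540 + √38)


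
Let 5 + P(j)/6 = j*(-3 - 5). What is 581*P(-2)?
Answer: 38346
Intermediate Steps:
P(j) = -30 - 48*j (P(j) = -30 + 6*(j*(-3 - 5)) = -30 + 6*(j*(-8)) = -30 + 6*(-8*j) = -30 - 48*j)
581*P(-2) = 581*(-30 - 48*(-2)) = 581*(-30 + 96) = 581*66 = 38346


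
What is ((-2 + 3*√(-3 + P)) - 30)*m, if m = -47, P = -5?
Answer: 1504 - 282*I*√2 ≈ 1504.0 - 398.81*I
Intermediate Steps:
((-2 + 3*√(-3 + P)) - 30)*m = ((-2 + 3*√(-3 - 5)) - 30)*(-47) = ((-2 + 3*√(-8)) - 30)*(-47) = ((-2 + 3*(2*I*√2)) - 30)*(-47) = ((-2 + 6*I*√2) - 30)*(-47) = (-32 + 6*I*√2)*(-47) = 1504 - 282*I*√2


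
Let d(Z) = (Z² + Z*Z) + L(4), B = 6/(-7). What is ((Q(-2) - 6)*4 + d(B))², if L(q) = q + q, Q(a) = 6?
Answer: 215296/2401 ≈ 89.669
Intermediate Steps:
B = -6/7 (B = 6*(-⅐) = -6/7 ≈ -0.85714)
L(q) = 2*q
d(Z) = 8 + 2*Z² (d(Z) = (Z² + Z*Z) + 2*4 = (Z² + Z²) + 8 = 2*Z² + 8 = 8 + 2*Z²)
((Q(-2) - 6)*4 + d(B))² = ((6 - 6)*4 + (8 + 2*(-6/7)²))² = (0*4 + (8 + 2*(36/49)))² = (0 + (8 + 72/49))² = (0 + 464/49)² = (464/49)² = 215296/2401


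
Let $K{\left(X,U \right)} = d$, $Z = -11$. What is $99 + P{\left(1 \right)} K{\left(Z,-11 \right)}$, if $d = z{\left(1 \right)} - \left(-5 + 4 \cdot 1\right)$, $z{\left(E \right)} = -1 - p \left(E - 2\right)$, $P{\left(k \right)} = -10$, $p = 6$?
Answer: $39$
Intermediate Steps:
$z{\left(E \right)} = 11 - 6 E$ ($z{\left(E \right)} = -1 - 6 \left(E - 2\right) = -1 - 6 \left(-2 + E\right) = -1 - \left(-12 + 6 E\right) = 11 - 6 E$)
$d = 6$ ($d = \left(11 - 6\right) - \left(-5 + 4 \cdot 1\right) = \left(11 - 6\right) - \left(-5 + 4\right) = 5 - -1 = 5 + 1 = 6$)
$K{\left(X,U \right)} = 6$
$99 + P{\left(1 \right)} K{\left(Z,-11 \right)} = 99 - 60 = 39$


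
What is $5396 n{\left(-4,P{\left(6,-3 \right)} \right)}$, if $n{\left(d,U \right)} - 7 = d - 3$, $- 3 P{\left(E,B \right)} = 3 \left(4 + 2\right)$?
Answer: $0$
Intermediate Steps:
$P{\left(E,B \right)} = -6$ ($P{\left(E,B \right)} = - \frac{3 \left(4 + 2\right)}{3} = - \frac{3 \cdot 6}{3} = \left(- \frac{1}{3}\right) 18 = -6$)
$n{\left(d,U \right)} = 4 + d$ ($n{\left(d,U \right)} = 7 + \left(d - 3\right) = 7 + \left(-3 + d\right) = 4 + d$)
$5396 n{\left(-4,P{\left(6,-3 \right)} \right)} = 5396 \left(4 - 4\right) = 5396 \cdot 0 = 0$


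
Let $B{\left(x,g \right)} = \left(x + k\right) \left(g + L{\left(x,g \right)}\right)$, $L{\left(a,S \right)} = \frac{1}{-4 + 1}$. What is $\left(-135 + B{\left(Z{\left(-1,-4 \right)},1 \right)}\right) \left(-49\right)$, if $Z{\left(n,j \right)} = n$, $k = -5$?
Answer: $6811$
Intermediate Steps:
$L{\left(a,S \right)} = - \frac{1}{3}$ ($L{\left(a,S \right)} = \frac{1}{-3} = - \frac{1}{3}$)
$B{\left(x,g \right)} = \left(-5 + x\right) \left(- \frac{1}{3} + g\right)$ ($B{\left(x,g \right)} = \left(x - 5\right) \left(g - \frac{1}{3}\right) = \left(-5 + x\right) \left(- \frac{1}{3} + g\right)$)
$\left(-135 + B{\left(Z{\left(-1,-4 \right)},1 \right)}\right) \left(-49\right) = \left(-135 + \left(\frac{5}{3} - 5 - - \frac{1}{3} + 1 \left(-1\right)\right)\right) \left(-49\right) = \left(-135 + \left(\frac{5}{3} - 5 + \frac{1}{3} - 1\right)\right) \left(-49\right) = \left(-135 - 4\right) \left(-49\right) = \left(-139\right) \left(-49\right) = 6811$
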